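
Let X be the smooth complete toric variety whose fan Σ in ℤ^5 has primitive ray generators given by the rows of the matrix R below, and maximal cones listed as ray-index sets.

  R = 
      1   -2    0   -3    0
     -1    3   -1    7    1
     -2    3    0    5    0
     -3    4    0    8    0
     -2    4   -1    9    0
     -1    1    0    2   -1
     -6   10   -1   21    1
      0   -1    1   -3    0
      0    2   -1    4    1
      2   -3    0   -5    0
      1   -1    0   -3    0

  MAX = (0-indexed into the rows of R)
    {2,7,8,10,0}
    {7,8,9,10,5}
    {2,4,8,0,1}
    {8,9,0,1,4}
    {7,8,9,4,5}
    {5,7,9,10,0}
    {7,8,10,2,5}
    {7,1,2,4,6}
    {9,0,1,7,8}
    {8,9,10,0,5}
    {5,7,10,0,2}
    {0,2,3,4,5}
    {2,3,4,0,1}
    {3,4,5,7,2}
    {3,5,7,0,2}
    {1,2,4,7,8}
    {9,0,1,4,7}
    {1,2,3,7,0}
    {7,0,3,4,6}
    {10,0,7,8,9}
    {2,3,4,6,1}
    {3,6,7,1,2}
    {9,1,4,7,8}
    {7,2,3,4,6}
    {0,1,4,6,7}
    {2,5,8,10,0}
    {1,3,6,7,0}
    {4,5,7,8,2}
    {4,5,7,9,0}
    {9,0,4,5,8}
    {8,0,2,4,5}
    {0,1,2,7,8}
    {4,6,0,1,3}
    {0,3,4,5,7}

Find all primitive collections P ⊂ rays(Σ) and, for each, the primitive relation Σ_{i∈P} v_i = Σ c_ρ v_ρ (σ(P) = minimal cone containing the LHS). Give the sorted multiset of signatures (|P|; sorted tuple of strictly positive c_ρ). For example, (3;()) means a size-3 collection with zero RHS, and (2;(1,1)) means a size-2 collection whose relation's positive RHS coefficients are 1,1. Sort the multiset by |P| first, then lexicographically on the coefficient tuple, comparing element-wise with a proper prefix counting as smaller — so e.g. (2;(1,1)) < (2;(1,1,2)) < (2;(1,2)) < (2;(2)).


Minimal non-faces — 16 found among 11 rays, 34 max cones:

  {2,9}:  v_{2} + v_{9} = 0  →  sig = (2;())
  {1,5}:  v_{1} + v_{5} = v_{4}  →  sig = (2;(1))
  {1,10}:  v_{1} + v_{10} = v_{8}  →  sig = (2;(1))
  {3,10}:  v_{3} + v_{10} = v_{2}  →  sig = (2;(1))
  {3,8}:  v_{3} + v_{8} = v_{1} + v_{2}  →  sig = (2;(1,1))
  {4,10}:  v_{4} + v_{10} = v_{5} + v_{8}  →  sig = (2;(1,1))
  {3,9}:  v_{3} + v_{9} = v_{0} + v_{4} + v_{7}  →  sig = (2;(1,1,1))
  {6,10}:  v_{6} + v_{10} = v_{1} + v_{2} + v_{4} + v_{7}  →  sig = (2;(1,1,1,1))
  {6,8}:  v_{6} + v_{8} = 2·v_{1} + v_{2} + v_{4} + v_{7}  →  sig = (2;(1,1,1,2))
  {5,6}:  v_{5} + v_{6} = v_{3} + 2·v_{4} + v_{7}  →  sig = (2;(1,1,2))
  {6,9}:  v_{6} + v_{9} = v_{0} + v_{1} + 2·v_{4} + 2·v_{7}  →  sig = (2;(1,1,2,2))
  {0,2,6}:  v_{0} + v_{2} + v_{6} = v_{1} + 2·v_{3}  →  sig = (3;(1,2))
  {0,5,7,8}:  v_{0} + v_{5} + v_{7} + v_{8} = 0  →  sig = (4;())
  {0,2,4,7}:  v_{0} + v_{2} + v_{4} + v_{7} = v_{3}  →  sig = (4;(1))
  {0,4,7,8}:  v_{0} + v_{4} + v_{7} + v_{8} = v_{1}  →  sig = (4;(1))
  {1,3,4,7}:  v_{1} + v_{3} + v_{4} + v_{7} = v_{6}  →  sig = (4;(1))

so the primitive-relation signature multiset is
[(2;()), (2;(1)), (2;(1)), (2;(1)), (2;(1,1)), (2;(1,1)), (2;(1,1,1)), (2;(1,1,1,1)), (2;(1,1,1,2)), (2;(1,1,2)), (2;(1,1,2,2)), (3;(1,2)), (4;()), (4;(1)), (4;(1)), (4;(1))]


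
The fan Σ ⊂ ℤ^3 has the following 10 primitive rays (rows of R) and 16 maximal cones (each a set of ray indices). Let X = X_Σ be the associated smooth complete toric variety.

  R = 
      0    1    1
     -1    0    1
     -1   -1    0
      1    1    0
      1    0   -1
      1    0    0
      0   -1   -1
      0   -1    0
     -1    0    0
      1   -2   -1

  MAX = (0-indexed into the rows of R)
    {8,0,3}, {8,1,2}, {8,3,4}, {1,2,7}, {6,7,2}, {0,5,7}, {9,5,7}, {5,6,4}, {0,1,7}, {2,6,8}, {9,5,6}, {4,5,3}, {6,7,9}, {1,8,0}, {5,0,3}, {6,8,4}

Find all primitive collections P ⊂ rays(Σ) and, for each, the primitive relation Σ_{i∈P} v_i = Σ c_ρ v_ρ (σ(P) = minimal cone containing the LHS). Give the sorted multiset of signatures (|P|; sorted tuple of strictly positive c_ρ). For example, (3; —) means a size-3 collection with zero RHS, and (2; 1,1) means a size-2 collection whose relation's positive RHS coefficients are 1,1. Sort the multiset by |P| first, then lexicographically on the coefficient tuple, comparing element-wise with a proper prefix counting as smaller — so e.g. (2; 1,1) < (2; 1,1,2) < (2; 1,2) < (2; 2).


22 minimal non-faces of Δ(Σ) (on 10 rays):

  • {0,6}:  v_{0} + v_{6} = 0 — sig = (2; —)
  • {1,4}:  v_{1} + v_{4} = 0 — sig = (2; —)
  • {2,3}:  v_{2} + v_{3} = 0 — sig = (2; —)
  • {5,8}:  v_{5} + v_{8} = 0 — sig = (2; —)
  • {0,2}:  v_{0} + v_{2} = v_{1} — sig = (2; 1)
  • {0,4}:  v_{0} + v_{4} = v_{3} — sig = (2; 1)
  • {1,3}:  v_{1} + v_{3} = v_{0} — sig = (2; 1)
  • {1,6}:  v_{1} + v_{6} = v_{2} — sig = (2; 1)
  • {2,4}:  v_{2} + v_{4} = v_{6} — sig = (2; 1)
  • {2,5}:  v_{2} + v_{5} = v_{7} — sig = (2; 1)
  • {3,6}:  v_{3} + v_{6} = v_{4} — sig = (2; 1)
  • {3,7}:  v_{3} + v_{7} = v_{5} — sig = (2; 1)
  • {7,8}:  v_{7} + v_{8} = v_{2} — sig = (2; 1)
  • {0,9}:  v_{0} + v_{9} = v_{5} + v_{7} — sig = (2; 1,1)
  • {1,5}:  v_{1} + v_{5} = v_{0} + v_{7} — sig = (2; 1,1)
  • {4,7}:  v_{4} + v_{7} = v_{5} + v_{6} — sig = (2; 1,1)
  • {8,9}:  v_{8} + v_{9} = v_{6} + v_{7} — sig = (2; 1,1)
  • {2,9}:  v_{2} + v_{9} = v_{6} + 2·v_{7} — sig = (2; 1,2)
  • {3,9}:  v_{3} + v_{9} = 2·v_{5} + v_{6} — sig = (2; 1,2)
  • {1,9}:  v_{1} + v_{9} = 2·v_{7} — sig = (2; 2)
  • {4,9}:  v_{4} + v_{9} = 2·v_{5} + 2·v_{6} — sig = (2; 2,2)
  • {5,6,7}:  v_{5} + v_{6} + v_{7} = v_{9} — sig = (3; 1)

so the primitive-relation signature multiset is
[(2; —), (2; —), (2; —), (2; —), (2; 1), (2; 1), (2; 1), (2; 1), (2; 1), (2; 1), (2; 1), (2; 1), (2; 1), (2; 1,1), (2; 1,1), (2; 1,1), (2; 1,1), (2; 1,2), (2; 1,2), (2; 2), (2; 2,2), (3; 1)]


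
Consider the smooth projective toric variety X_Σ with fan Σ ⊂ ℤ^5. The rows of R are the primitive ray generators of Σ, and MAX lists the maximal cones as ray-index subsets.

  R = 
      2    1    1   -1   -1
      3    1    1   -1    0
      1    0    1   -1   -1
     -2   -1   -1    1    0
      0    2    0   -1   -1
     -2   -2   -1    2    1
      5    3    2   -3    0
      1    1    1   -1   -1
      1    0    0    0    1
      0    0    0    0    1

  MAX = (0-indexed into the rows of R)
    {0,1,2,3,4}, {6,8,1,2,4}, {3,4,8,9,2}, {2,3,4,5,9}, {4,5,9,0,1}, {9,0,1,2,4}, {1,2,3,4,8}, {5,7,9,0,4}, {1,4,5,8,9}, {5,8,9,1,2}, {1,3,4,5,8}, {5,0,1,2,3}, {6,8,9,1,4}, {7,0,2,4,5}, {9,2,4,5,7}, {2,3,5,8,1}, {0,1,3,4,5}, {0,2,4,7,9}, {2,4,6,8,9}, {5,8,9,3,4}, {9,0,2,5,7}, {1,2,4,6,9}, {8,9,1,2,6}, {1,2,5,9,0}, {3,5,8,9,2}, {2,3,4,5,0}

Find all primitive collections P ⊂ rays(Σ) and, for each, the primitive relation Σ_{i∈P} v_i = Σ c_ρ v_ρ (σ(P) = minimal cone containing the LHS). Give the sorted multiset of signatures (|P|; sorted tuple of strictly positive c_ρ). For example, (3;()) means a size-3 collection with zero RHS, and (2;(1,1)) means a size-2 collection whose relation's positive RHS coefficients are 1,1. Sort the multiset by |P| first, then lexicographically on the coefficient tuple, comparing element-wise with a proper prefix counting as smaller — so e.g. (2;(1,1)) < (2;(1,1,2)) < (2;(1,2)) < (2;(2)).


14 collections generate NE(X_Σ); each relation:

  • {0,8}:  v_{0} + v_{8} = v_{1}  →  sig = (2;(1))
  • {5,6}:  v_{5} + v_{6} = v_{1} + v_{9}  →  sig = (2;(1,1))
  • {7,8}:  v_{7} + v_{8} = v_{0} + v_{9}  →  sig = (2;(1,1))
  • {3,7}:  v_{3} + v_{7} = v_{2} + v_{4} + v_{5}  →  sig = (2;(1,1,1))
  • {6,7}:  v_{6} + v_{7} = v_{0} + v_{1} + v_{2} + v_{4} + 2·v_{9}  →  sig = (2;(1,1,1,1,2))
  • {0,6}:  v_{0} + v_{6} = 2·v_{1} + v_{2} + v_{4} + v_{9}  →  sig = (2;(1,1,1,2))
  • {3,6}:  v_{3} + v_{6} = v_{2} + v_{4} + 2·v_{8}  →  sig = (2;(1,1,2))
  • {1,7}:  v_{1} + v_{7} = 2·v_{0} + v_{9}  →  sig = (2;(1,2))
  • {0,3,9}:  v_{0} + v_{3} + v_{9} = 0  →  sig = (3;())
  • {1,3,9}:  v_{1} + v_{3} + v_{9} = v_{8}  →  sig = (3;(1))
  • {2,4,5,8}:  v_{2} + v_{4} + v_{5} + v_{8} = 0  →  sig = (4;())
  • {1,2,4,5}:  v_{1} + v_{2} + v_{4} + v_{5} = v_{0}  →  sig = (4;(1))
  • {0,2,4,5,9}:  v_{0} + v_{2} + v_{4} + v_{5} + v_{9} = v_{7}  →  sig = (5;(1))
  • {1,2,4,8,9}:  v_{1} + v_{2} + v_{4} + v_{8} + v_{9} = v_{6}  →  sig = (5;(1))

so the primitive-relation signature multiset is
[(2;(1)), (2;(1,1)), (2;(1,1)), (2;(1,1,1)), (2;(1,1,1,1,2)), (2;(1,1,1,2)), (2;(1,1,2)), (2;(1,2)), (3;()), (3;(1)), (4;()), (4;(1)), (5;(1)), (5;(1))]


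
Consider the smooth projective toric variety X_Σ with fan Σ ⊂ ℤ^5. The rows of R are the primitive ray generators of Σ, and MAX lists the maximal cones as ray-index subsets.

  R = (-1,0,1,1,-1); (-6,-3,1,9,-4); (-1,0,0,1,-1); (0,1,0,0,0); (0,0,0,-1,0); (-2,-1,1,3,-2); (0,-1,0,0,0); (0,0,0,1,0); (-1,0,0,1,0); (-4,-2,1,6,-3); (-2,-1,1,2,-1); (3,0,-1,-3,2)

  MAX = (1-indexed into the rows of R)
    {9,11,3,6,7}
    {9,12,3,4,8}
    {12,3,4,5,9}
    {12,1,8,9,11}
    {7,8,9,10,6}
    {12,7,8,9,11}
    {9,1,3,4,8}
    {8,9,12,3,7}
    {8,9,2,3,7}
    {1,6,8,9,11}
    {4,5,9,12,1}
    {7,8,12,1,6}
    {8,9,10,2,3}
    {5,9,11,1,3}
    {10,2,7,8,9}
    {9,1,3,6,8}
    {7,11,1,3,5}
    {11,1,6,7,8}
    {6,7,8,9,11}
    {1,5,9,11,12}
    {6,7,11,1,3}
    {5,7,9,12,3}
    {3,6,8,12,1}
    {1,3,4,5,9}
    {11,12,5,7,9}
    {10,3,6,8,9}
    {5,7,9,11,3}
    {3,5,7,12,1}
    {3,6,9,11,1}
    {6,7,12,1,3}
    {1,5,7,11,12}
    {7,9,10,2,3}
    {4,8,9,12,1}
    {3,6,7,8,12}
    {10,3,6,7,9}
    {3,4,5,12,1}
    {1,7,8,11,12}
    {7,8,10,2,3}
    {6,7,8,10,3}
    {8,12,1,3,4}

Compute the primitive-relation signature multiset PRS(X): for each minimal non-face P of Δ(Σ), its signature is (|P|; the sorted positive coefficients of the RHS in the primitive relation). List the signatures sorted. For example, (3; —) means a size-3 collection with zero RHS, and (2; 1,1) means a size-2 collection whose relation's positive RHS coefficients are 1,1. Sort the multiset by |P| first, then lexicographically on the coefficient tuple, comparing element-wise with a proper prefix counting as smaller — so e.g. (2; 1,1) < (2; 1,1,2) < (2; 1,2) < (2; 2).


Primitive collections (25):

  {4,7}:  v_{4} + v_{7} = 0  ⇒ sig = (2; —)
  {5,8}:  v_{5} + v_{8} = 0  ⇒ sig = (2; —)
  {4,11}:  v_{4} + v_{11} = v_{1} + v_{9}  ⇒ sig = (2; 1,1)
  {1,2}:  v_{1} + v_{2} = v_{6} + v_{9} + v_{10}  ⇒ sig = (2; 1,1,1)
  {4,6}:  v_{4} + v_{6} = v_{1} + v_{3} + v_{8}  ⇒ sig = (2; 1,1,1)
  {5,6}:  v_{5} + v_{6} = v_{1} + v_{3} + v_{7}  ⇒ sig = (2; 1,1,1)
  {2,4}:  v_{2} + v_{4} = v_{3} + v_{8} + v_{9} + v_{10}  ⇒ sig = (2; 1,1,1,1)
  {2,5}:  v_{2} + v_{5} = v_{3} + v_{7} + v_{9} + v_{10}  ⇒ sig = (2; 1,1,1,1)
  {4,10}:  v_{4} + v_{10} = v_{3} + v_{6} + v_{8} + v_{9}  ⇒ sig = (2; 1,1,1,1)
  {5,10}:  v_{5} + v_{10} = v_{3} + v_{6} + v_{7} + v_{9}  ⇒ sig = (2; 1,1,1,1)
  {2,11}:  v_{2} + v_{11} = v_{6} + v_{7} + 2·v_{9} + v_{10}  ⇒ sig = (2; 1,1,1,2)
  {1,10}:  v_{1} + v_{10} = 2·v_{6} + v_{9}  ⇒ sig = (2; 1,2)
  {10,11}:  v_{10} + v_{11} = 2·v_{6} + v_{7} + 2·v_{9}  ⇒ sig = (2; 1,2,2)
  {10,12}:  v_{10} + v_{12} = v_{3} + 2·v_{7} + 2·v_{8}  ⇒ sig = (2; 1,2,2)
  {2,12}:  v_{2} + v_{12} = 2·v_{3} + 3·v_{7} + 3·v_{8} + v_{9}  ⇒ sig = (2; 1,2,3,3)
  {2,6}:  v_{2} + v_{6} = 2·v_{10}  ⇒ sig = (2; 2)
  {1,7,9}:  v_{1} + v_{7} + v_{9} = v_{11}  ⇒ sig = (3; 1)
  {3,11,12}:  v_{3} + v_{11} + v_{12} = v_{7}  ⇒ sig = (3; 1)
  {3,8,11}:  v_{3} + v_{8} + v_{11} = v_{6} + v_{9}  ⇒ sig = (3; 1,1)
  {6,9,12}:  v_{6} + v_{9} + v_{12} = v_{7} + v_{8}  ⇒ sig = (3; 1,1)
  {6,11,12}:  v_{6} + v_{11} + v_{12} = v_{1} + 2·v_{7} + v_{8}  ⇒ sig = (3; 1,1,2)
  {1,3,9,12}:  v_{1} + v_{3} + v_{9} + v_{12} = 0  ⇒ sig = (4; —)
  {1,3,7,8}:  v_{1} + v_{3} + v_{7} + v_{8} = v_{6}  ⇒ sig = (4; 1)
  {3,6,7,8,9}:  v_{3} + v_{6} + v_{7} + v_{8} + v_{9} = v_{10}  ⇒ sig = (5; 1)
  {3,7,8,9,10}:  v_{3} + v_{7} + v_{8} + v_{9} + v_{10} = v_{2}  ⇒ sig = (5; 1)

Hence PRS(X_Σ) =
    (2; —)
    (2; —)
    (2; 1,1)
    (2; 1,1,1)
    (2; 1,1,1)
    (2; 1,1,1)
    (2; 1,1,1,1)
    (2; 1,1,1,1)
    (2; 1,1,1,1)
    (2; 1,1,1,1)
    (2; 1,1,1,2)
    (2; 1,2)
    (2; 1,2,2)
    (2; 1,2,2)
    (2; 1,2,3,3)
    (2; 2)
    (3; 1)
    (3; 1)
    (3; 1,1)
    (3; 1,1)
    (3; 1,1,2)
    (4; —)
    (4; 1)
    (5; 1)
    (5; 1)


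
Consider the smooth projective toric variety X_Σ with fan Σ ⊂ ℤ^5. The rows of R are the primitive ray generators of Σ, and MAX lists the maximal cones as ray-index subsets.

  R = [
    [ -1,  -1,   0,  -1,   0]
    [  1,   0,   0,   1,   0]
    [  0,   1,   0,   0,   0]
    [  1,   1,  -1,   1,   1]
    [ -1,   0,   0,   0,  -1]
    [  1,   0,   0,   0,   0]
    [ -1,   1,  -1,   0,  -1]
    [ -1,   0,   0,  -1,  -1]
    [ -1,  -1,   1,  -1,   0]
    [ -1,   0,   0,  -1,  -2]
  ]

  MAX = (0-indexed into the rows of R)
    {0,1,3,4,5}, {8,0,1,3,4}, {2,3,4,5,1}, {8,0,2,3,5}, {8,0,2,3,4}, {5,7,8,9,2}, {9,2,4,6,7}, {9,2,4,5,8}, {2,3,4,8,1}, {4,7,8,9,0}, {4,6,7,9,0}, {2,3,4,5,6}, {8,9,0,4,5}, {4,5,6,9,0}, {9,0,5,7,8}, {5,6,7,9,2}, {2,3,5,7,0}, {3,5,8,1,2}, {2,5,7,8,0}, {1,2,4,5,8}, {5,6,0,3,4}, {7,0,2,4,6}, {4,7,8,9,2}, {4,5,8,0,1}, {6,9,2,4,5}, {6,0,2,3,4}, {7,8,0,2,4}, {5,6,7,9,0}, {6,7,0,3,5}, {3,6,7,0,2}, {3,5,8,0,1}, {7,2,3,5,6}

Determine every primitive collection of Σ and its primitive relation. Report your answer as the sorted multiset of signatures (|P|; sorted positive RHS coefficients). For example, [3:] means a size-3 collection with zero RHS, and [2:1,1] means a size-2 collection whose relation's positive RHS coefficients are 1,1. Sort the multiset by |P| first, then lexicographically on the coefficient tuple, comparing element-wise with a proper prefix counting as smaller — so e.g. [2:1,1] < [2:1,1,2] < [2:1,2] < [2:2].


Σ has 13 primitive collections:

  P = {1,7}:  v_{1} + v_{7} = v_{4} + v_{5} ; sig = [2:1,1]
  P = {3,9}:  v_{3} + v_{9} = v_{5} + v_{6} ; sig = [2:1,1]
  P = {6,8}:  v_{6} + v_{8} = v_{0} + v_{2} + v_{4} ; sig = [2:1,1,1]
  P = {1,6}:  v_{1} + v_{6} = v_{3} + 2·v_{4} + v_{5} ; sig = [2:1,1,2]
  P = {1,9}:  v_{1} + v_{9} = 2·v_{4} + 2·v_{5} ; sig = [2:2,2]
  P = {0,1,2}:  v_{0} + v_{1} + v_{2} = 0 ; sig = [3:]
  P = {3,4,7}:  v_{3} + v_{4} + v_{7} = v_{6} ; sig = [3:1]
  P = {4,5,7}:  v_{4} + v_{5} + v_{7} = v_{9} ; sig = [3:1]
  P = {3,7,8}:  v_{3} + v_{7} + v_{8} = v_{0} + v_{2} ; sig = [3:1,1]
  P = {0,2,9}:  v_{0} + v_{2} + v_{9} = 2·v_{7} ; sig = [3:2]
  P = {3,4,5,8}:  v_{3} + v_{4} + v_{5} + v_{8} = 0 ; sig = [4:]
  P = {0,2,4,5}:  v_{0} + v_{2} + v_{4} + v_{5} = v_{7} ; sig = [4:1]
  P = {0,2,5,6}:  v_{0} + v_{2} + v_{5} + v_{6} = v_{3} + 2·v_{7} ; sig = [4:1,2]

so the primitive-relation signature multiset is
    |P|=2: 5 collections, coeffs (1,1), (1,1), (1,1,1), (1,1,2), (2,2)
    |P|=3: 5 collections, coeffs (), (1), (1), (1,1), (2)
    |P|=4: 3 collections, coeffs (), (1), (1,2)


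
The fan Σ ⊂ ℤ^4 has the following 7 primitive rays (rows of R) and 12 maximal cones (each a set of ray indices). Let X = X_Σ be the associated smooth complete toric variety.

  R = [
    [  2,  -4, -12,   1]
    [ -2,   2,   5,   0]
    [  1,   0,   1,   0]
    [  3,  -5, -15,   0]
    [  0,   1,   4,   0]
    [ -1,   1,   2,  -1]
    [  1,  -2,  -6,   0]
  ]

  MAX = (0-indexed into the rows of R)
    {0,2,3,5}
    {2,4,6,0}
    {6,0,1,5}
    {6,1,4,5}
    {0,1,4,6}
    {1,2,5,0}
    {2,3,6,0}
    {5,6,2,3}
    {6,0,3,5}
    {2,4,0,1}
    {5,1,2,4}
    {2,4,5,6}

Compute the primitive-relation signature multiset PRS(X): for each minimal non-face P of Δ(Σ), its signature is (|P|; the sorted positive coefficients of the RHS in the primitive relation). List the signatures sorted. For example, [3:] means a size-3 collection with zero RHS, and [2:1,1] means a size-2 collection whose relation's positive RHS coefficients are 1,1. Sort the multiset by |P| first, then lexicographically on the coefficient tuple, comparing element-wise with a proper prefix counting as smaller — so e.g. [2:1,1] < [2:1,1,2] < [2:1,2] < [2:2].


Σ has 5 primitive collections:

  P={1,3}:  v_{1} + v_{3} = v_{0} + v_{5} — sig = [2:1,1]
  P={3,4}:  v_{3} + v_{4} = v_{2} + 2·v_{6} — sig = [2:1,2]
  P={1,2,6}:  v_{1} + v_{2} + v_{6} = 0 — sig = [3:]
  P={0,4,5}:  v_{0} + v_{4} + v_{5} = v_{6} — sig = [3:1]
  P={0,2,5,6}:  v_{0} + v_{2} + v_{5} + v_{6} = v_{3} — sig = [4:1]

Sorted signature multiset PRS(X):
    |P|=2: 2 collections, coeffs (1,1), (1,2)
    |P|=3: 2 collections, coeffs (), (1)
    |P|=4: 1 collection, coeffs (1)


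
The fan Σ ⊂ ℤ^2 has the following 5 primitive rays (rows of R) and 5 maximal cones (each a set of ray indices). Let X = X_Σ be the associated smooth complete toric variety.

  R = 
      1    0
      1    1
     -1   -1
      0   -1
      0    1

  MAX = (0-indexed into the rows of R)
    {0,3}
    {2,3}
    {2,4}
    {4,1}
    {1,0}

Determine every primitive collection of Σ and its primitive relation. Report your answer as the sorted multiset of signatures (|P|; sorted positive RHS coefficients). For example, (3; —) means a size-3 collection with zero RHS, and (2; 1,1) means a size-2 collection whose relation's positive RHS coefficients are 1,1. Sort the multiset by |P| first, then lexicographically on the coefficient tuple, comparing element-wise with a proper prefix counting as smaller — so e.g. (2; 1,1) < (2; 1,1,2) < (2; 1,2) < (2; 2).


Primitive collections (5):

  P = {1,2}:  v_{1} + v_{2} = 0  ⇒ sig = (2; —)
  P = {3,4}:  v_{3} + v_{4} = 0  ⇒ sig = (2; —)
  P = {0,2}:  v_{0} + v_{2} = v_{3}  ⇒ sig = (2; 1)
  P = {0,4}:  v_{0} + v_{4} = v_{1}  ⇒ sig = (2; 1)
  P = {1,3}:  v_{1} + v_{3} = v_{0}  ⇒ sig = (2; 1)

Signatures (|P|; sorted positive RHS coefficients), sorted:
{ (2; —) ×2,  (2; 1) ×3 }


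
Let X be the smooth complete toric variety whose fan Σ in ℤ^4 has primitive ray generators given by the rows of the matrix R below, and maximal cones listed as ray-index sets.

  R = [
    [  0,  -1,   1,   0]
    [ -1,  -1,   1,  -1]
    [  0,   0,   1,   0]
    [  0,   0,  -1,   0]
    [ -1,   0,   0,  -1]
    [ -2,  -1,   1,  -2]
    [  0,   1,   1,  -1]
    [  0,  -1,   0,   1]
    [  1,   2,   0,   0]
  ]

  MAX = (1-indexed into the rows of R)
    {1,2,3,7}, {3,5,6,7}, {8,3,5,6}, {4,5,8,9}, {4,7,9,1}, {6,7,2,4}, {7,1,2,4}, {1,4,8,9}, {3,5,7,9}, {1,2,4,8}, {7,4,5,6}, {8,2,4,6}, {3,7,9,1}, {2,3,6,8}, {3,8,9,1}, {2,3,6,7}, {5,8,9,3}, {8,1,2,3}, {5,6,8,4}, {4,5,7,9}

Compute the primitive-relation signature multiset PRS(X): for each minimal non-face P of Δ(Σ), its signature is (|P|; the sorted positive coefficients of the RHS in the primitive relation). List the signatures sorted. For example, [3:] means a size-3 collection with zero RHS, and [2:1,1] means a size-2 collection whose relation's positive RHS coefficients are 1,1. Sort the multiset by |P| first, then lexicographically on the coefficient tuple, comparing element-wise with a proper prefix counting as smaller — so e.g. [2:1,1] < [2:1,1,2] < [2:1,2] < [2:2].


7 collections generate NE(X_Σ); each relation:

  • {3,4}:  v_{3} + v_{4} = 0 ; sig = [2:]
  • {1,5}:  v_{1} + v_{5} = v_{2} ; sig = [2:1]
  • {2,5}:  v_{2} + v_{5} = v_{6} ; sig = [2:1]
  • {2,9}:  v_{2} + v_{9} = v_{7} ; sig = [2:1]
  • {7,8}:  v_{7} + v_{8} = v_{3} ; sig = [2:1]
  • {6,9}:  v_{6} + v_{9} = v_{5} + v_{7} ; sig = [2:1,1]
  • {1,6}:  v_{1} + v_{6} = 2·v_{2} ; sig = [2:2]

so the primitive-relation signature multiset is
[[2:], [2:1], [2:1], [2:1], [2:1], [2:1,1], [2:2]]


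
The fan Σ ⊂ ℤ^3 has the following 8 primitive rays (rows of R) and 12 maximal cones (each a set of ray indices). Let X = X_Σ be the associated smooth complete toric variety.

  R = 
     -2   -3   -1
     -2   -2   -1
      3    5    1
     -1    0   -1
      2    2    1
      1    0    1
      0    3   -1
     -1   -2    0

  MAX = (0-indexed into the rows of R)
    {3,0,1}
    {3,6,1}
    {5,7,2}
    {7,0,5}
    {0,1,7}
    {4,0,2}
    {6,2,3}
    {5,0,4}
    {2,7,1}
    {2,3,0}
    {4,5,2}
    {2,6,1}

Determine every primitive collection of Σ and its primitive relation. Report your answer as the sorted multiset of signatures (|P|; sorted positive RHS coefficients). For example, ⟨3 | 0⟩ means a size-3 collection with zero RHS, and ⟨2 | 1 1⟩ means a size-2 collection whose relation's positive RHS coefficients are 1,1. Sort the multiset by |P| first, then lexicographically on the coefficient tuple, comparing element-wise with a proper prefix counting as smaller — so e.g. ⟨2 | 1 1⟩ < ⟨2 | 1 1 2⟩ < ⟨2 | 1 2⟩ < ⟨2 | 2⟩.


14 collections generate NE(X_Σ); each relation:

  • {1,4}:  v_{1} + v_{4} = 0 ; sig = ⟨2 | 0⟩
  • {3,5}:  v_{3} + v_{5} = 0 ; sig = ⟨2 | 0⟩
  • {1,5}:  v_{1} + v_{5} = v_{7} ; sig = ⟨2 | 1⟩
  • {3,7}:  v_{3} + v_{7} = v_{1} ; sig = ⟨2 | 1⟩
  • {4,7}:  v_{4} + v_{7} = v_{5} ; sig = ⟨2 | 1⟩
  • {3,4}:  v_{3} + v_{4} = v_{0} + v_{2} ; sig = ⟨2 | 1 1⟩
  • {4,6}:  v_{4} + v_{6} = v_{2} + v_{3} ; sig = ⟨2 | 1 1⟩
  • {5,6}:  v_{5} + v_{6} = v_{1} + v_{2} ; sig = ⟨2 | 1 1⟩
  • {6,7}:  v_{6} + v_{7} = 2·v_{1} + v_{2} ; sig = ⟨2 | 1 2⟩
  • {0,6}:  v_{0} + v_{6} = 2·v_{3} ; sig = ⟨2 | 2⟩
  • {0,2,7}:  v_{0} + v_{2} + v_{7} = 0 ; sig = ⟨3 | 0⟩
  • {0,1,2}:  v_{0} + v_{1} + v_{2} = v_{3} ; sig = ⟨3 | 1⟩
  • {0,2,5}:  v_{0} + v_{2} + v_{5} = v_{4} ; sig = ⟨3 | 1⟩
  • {1,2,3}:  v_{1} + v_{2} + v_{3} = v_{6} ; sig = ⟨3 | 1⟩

Sorted signature multiset PRS(X):
    |P|=2: 10 collections, coeffs (), (), (1), (1), (1), (1,1), (1,1), (1,1), (1,2), (2)
    |P|=3: 4 collections, coeffs (), (1), (1), (1)


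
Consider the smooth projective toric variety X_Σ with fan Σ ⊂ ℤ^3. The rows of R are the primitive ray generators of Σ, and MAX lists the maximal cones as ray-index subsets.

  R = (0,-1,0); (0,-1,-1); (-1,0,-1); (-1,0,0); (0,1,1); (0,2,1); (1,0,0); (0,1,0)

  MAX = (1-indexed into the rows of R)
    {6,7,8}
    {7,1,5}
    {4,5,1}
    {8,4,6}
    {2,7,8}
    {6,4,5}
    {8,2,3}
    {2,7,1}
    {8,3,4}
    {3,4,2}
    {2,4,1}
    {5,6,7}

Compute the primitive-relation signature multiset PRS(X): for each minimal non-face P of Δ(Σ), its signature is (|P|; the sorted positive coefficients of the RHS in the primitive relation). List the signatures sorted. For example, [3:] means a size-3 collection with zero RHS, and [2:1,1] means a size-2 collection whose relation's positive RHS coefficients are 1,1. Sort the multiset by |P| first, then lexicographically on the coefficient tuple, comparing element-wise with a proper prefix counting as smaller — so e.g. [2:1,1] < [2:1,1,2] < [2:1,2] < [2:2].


Minimal non-faces — 11 found among 8 rays, 12 max cones:

  P = {1,8}:  v_{1} + v_{8} = 0 — sig = [2:]
  P = {2,5}:  v_{2} + v_{5} = 0 — sig = [2:]
  P = {4,7}:  v_{4} + v_{7} = 0 — sig = [2:]
  P = {1,6}:  v_{1} + v_{6} = v_{5} — sig = [2:1]
  P = {2,6}:  v_{2} + v_{6} = v_{8} — sig = [2:1]
  P = {5,8}:  v_{5} + v_{8} = v_{6} — sig = [2:1]
  P = {1,3}:  v_{1} + v_{3} = v_{2} + v_{4} — sig = [2:1,1]
  P = {3,5}:  v_{3} + v_{5} = v_{4} + v_{8} — sig = [2:1,1]
  P = {3,7}:  v_{3} + v_{7} = v_{2} + v_{8} — sig = [2:1,1]
  P = {3,6}:  v_{3} + v_{6} = v_{4} + 2·v_{8} — sig = [2:1,2]
  P = {2,4,8}:  v_{2} + v_{4} + v_{8} = v_{3} — sig = [3:1]

so the primitive-relation signature multiset is
[[2:], [2:], [2:], [2:1], [2:1], [2:1], [2:1,1], [2:1,1], [2:1,1], [2:1,2], [3:1]]


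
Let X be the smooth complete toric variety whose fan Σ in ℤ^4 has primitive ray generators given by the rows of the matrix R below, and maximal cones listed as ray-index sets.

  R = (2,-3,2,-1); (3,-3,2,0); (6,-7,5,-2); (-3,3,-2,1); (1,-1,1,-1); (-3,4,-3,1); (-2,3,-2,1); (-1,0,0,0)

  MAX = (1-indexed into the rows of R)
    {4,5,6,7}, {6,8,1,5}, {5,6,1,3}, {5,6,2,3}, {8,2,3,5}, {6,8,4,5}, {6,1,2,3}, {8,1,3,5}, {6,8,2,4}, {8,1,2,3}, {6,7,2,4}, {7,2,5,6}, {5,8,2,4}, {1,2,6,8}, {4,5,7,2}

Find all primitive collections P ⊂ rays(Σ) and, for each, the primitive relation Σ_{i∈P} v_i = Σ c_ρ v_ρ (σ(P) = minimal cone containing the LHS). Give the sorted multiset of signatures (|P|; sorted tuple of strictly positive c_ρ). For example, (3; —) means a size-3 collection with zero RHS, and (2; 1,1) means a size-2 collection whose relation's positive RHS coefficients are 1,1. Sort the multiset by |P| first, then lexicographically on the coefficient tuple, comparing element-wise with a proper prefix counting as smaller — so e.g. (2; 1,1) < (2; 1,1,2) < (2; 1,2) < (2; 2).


9 minimal non-faces of Δ(Σ) (on 8 rays):

  P={1,7}:  v_{1} + v_{7} = 0  ⟹  sig = (2; —)
  P={1,4}:  v_{1} + v_{4} = v_{8}  ⟹  sig = (2; 1)
  P={7,8}:  v_{7} + v_{8} = v_{4}  ⟹  sig = (2; 1)
  P={3,7}:  v_{3} + v_{7} = v_{2} + v_{5}  ⟹  sig = (2; 1,1)
  P={3,4}:  v_{3} + v_{4} = v_{2} + v_{5} + v_{8}  ⟹  sig = (2; 1,1,1)
  P={1,2,5}:  v_{1} + v_{2} + v_{5} = v_{3}  ⟹  sig = (3; 1)
  P={3,6,8}:  v_{3} + v_{6} + v_{8} = v_{1}  ⟹  sig = (3; 1)
  P={2,5,6,8}:  v_{2} + v_{5} + v_{6} + v_{8} = 0  ⟹  sig = (4; —)
  P={2,4,5,6}:  v_{2} + v_{4} + v_{5} + v_{6} = v_{7}  ⟹  sig = (4; 1)

Signatures (|P|; sorted positive RHS coefficients), sorted:
    |P|=2: 5 collections, coeffs (), (1), (1), (1,1), (1,1,1)
    |P|=3: 2 collections, coeffs (1), (1)
    |P|=4: 2 collections, coeffs (), (1)


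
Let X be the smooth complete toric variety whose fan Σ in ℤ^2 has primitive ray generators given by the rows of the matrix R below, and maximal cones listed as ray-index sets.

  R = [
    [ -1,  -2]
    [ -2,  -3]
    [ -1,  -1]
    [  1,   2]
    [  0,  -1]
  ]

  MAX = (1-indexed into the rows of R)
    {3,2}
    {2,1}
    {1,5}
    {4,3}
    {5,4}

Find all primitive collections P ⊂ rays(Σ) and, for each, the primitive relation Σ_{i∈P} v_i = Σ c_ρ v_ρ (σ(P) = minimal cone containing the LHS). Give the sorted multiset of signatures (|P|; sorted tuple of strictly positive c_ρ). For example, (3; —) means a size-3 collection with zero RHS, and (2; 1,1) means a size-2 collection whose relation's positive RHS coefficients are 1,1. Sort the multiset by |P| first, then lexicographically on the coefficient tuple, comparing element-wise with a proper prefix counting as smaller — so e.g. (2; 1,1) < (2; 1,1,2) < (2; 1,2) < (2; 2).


Minimal non-faces — 5 found among 5 rays, 5 max cones:

  P={1,4}:  v_{1} + v_{4} = 0  so sig = (2; —)
  P={1,3}:  v_{1} + v_{3} = v_{2}  so sig = (2; 1)
  P={2,4}:  v_{2} + v_{4} = v_{3}  so sig = (2; 1)
  P={3,5}:  v_{3} + v_{5} = v_{1}  so sig = (2; 1)
  P={2,5}:  v_{2} + v_{5} = 2·v_{1}  so sig = (2; 2)

Sorted signature multiset PRS(X):
{ (2; —),  (2; 1) ×3,  (2; 2) }


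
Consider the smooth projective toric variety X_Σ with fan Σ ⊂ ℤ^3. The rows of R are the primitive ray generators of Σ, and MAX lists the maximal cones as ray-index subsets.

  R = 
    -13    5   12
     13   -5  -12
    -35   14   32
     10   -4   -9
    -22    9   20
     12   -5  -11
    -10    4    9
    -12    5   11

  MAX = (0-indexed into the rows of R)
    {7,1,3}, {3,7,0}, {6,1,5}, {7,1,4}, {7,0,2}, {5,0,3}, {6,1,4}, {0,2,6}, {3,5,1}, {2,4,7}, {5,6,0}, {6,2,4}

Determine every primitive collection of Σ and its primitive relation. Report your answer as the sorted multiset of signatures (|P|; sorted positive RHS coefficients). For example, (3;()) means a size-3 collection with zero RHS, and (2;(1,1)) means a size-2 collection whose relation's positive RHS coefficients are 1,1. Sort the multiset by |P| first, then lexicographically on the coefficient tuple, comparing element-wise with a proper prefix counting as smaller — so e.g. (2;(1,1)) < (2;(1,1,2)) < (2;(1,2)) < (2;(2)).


10 minimal non-faces of Δ(Σ) (on 8 rays):

  • {0,1}:  v_{0} + v_{1} = 0  →  sig = (2;())
  • {3,6}:  v_{3} + v_{6} = 0  →  sig = (2;())
  • {5,7}:  v_{5} + v_{7} = 0  →  sig = (2;())
  • {0,4}:  v_{0} + v_{4} = v_{2}  →  sig = (2;(1))
  • {1,2}:  v_{1} + v_{2} = v_{4}  →  sig = (2;(1))
  • {3,4}:  v_{3} + v_{4} = v_{7}  →  sig = (2;(1))
  • {4,5}:  v_{4} + v_{5} = v_{6}  →  sig = (2;(1))
  • {6,7}:  v_{6} + v_{7} = v_{4}  →  sig = (2;(1))
  • {2,3}:  v_{2} + v_{3} = v_{0} + v_{7}  →  sig = (2;(1,1))
  • {2,5}:  v_{2} + v_{5} = v_{0} + v_{6}  →  sig = (2;(1,1))

Hence PRS(X_Σ) =
[(2;()), (2;()), (2;()), (2;(1)), (2;(1)), (2;(1)), (2;(1)), (2;(1)), (2;(1,1)), (2;(1,1))]


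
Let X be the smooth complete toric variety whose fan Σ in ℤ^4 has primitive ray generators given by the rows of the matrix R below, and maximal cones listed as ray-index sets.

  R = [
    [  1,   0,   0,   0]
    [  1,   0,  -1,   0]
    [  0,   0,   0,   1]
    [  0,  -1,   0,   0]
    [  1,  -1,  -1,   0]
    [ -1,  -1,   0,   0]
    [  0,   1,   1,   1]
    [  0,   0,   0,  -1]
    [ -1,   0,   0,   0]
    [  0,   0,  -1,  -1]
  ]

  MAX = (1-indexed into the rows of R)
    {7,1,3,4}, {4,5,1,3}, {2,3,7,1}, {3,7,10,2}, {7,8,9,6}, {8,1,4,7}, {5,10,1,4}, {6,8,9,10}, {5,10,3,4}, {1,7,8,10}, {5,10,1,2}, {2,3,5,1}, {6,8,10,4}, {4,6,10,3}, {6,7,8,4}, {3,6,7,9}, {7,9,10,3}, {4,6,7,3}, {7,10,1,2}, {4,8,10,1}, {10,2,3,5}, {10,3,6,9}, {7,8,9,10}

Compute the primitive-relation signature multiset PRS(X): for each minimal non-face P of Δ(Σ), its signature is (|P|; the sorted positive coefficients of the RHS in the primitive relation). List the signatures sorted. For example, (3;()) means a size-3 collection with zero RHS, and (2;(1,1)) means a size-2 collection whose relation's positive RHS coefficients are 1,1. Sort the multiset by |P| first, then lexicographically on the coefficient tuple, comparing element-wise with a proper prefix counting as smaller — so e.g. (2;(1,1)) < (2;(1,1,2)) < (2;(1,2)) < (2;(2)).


The 15 primitive collections of Σ (r=10, n=4):

  {1,9}:  v_{1} + v_{9} = 0  ⟹  sig = (2;())
  {3,8}:  v_{3} + v_{8} = 0  ⟹  sig = (2;())
  {1,6}:  v_{1} + v_{6} = v_{4}  ⟹  sig = (2;(1))
  {2,4}:  v_{2} + v_{4} = v_{5}  ⟹  sig = (2;(1))
  {4,9}:  v_{4} + v_{9} = v_{6}  ⟹  sig = (2;(1))
  {2,8}:  v_{2} + v_{8} = v_{1} + v_{10}  ⟹  sig = (2;(1,1))
  {2,9}:  v_{2} + v_{9} = v_{3} + v_{10}  ⟹  sig = (2;(1,1))
  {5,7}:  v_{5} + v_{7} = v_{1} + v_{3}  ⟹  sig = (2;(1,1))
  {2,6}:  v_{2} + v_{6} = v_{3} + v_{4} + v_{10}  ⟹  sig = (2;(1,1,1))
  {5,8}:  v_{5} + v_{8} = v_{1} + v_{4} + v_{10}  ⟹  sig = (2;(1,1,1))
  {5,9}:  v_{5} + v_{9} = v_{3} + v_{4} + v_{10}  ⟹  sig = (2;(1,1,1))
  {5,6}:  v_{5} + v_{6} = v_{3} + 2·v_{4} + v_{10}  ⟹  sig = (2;(1,1,2))
  {4,7,10}:  v_{4} + v_{7} + v_{10} = 0  ⟹  sig = (3;())
  {1,3,10}:  v_{1} + v_{3} + v_{10} = v_{2}  ⟹  sig = (3;(1))
  {6,7,10}:  v_{6} + v_{7} + v_{10} = v_{9}  ⟹  sig = (3;(1))

Hence PRS(X_Σ) =
[(2;()), (2;()), (2;(1)), (2;(1)), (2;(1)), (2;(1,1)), (2;(1,1)), (2;(1,1)), (2;(1,1,1)), (2;(1,1,1)), (2;(1,1,1)), (2;(1,1,2)), (3;()), (3;(1)), (3;(1))]


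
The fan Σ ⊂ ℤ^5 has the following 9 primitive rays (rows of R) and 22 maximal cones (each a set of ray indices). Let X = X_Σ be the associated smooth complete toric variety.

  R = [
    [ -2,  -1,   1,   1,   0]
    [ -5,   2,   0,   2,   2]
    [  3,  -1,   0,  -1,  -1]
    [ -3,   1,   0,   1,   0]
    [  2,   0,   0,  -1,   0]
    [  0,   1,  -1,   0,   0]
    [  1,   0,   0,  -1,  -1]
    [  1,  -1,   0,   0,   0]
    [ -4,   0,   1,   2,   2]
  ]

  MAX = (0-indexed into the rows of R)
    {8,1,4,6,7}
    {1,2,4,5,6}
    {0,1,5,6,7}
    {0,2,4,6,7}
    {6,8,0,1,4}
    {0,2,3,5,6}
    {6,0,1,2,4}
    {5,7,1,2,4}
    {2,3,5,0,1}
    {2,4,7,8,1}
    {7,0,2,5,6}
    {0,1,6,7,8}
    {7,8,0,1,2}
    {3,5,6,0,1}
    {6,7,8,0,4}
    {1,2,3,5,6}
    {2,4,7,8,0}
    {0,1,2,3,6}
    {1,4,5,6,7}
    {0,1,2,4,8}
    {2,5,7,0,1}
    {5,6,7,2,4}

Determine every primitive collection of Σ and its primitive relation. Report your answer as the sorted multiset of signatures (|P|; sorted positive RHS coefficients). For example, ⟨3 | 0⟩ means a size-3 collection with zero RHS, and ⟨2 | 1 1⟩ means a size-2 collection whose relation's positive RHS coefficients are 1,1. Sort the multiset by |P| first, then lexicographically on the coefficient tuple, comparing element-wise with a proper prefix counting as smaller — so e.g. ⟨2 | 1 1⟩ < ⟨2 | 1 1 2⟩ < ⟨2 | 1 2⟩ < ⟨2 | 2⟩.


The 9 primitive collections of Σ (r=9, n=5):

  • {3,7}:  v_{3} + v_{7} = v_{0} + v_{5}  so sig = ⟨2 | 1 1⟩
  • {3,8}:  v_{3} + v_{8} = v_{0} + v_{1}  so sig = ⟨2 | 1 1⟩
  • {5,8}:  v_{5} + v_{8} = v_{1} + v_{7}  so sig = ⟨2 | 1 1⟩
  • {3,4}:  v_{3} + v_{4} = v_{1} + v_{2} + v_{6}  so sig = ⟨2 | 1 1 1⟩
  • {0,4,5}:  v_{0} + v_{4} + v_{5} = 0  so sig = ⟨3 | 0⟩
  • {2,6,8}:  v_{2} + v_{6} + v_{8} = v_{0} + v_{4}  so sig = ⟨3 | 1 1⟩
  • {1,2,6,7}:  v_{1} + v_{2} + v_{6} + v_{7} = 0  so sig = ⟨4 | 0⟩
  • {0,1,4,7}:  v_{0} + v_{1} + v_{4} + v_{7} = v_{8}  so sig = ⟨4 | 1⟩
  • {0,1,2,5,6}:  v_{0} + v_{1} + v_{2} + v_{5} + v_{6} = v_{3}  so sig = ⟨5 | 1⟩

Signatures (|P|; sorted positive RHS coefficients), sorted:
    |P|=2: 4 collections, coeffs (1,1), (1,1), (1,1), (1,1,1)
    |P|=3: 2 collections, coeffs (), (1,1)
    |P|=4: 2 collections, coeffs (), (1)
    |P|=5: 1 collection, coeffs (1)


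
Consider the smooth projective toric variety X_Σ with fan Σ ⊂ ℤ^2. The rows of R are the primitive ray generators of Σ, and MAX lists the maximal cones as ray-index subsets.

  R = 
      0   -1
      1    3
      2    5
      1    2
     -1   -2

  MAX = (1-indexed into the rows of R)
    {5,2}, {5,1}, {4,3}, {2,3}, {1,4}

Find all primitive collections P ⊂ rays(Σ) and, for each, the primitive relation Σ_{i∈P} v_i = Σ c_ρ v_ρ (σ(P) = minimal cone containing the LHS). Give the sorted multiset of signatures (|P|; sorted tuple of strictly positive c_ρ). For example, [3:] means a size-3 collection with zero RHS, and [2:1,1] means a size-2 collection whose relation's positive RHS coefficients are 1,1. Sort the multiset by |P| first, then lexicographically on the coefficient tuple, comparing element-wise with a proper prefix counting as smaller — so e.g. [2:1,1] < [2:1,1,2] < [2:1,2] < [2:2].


The 5 primitive collections of Σ (r=5, n=2):

  • {4,5}:  v_{4} + v_{5} = 0 — sig = [2:]
  • {1,2}:  v_{1} + v_{2} = v_{4} — sig = [2:1]
  • {2,4}:  v_{2} + v_{4} = v_{3} — sig = [2:1]
  • {3,5}:  v_{3} + v_{5} = v_{2} — sig = [2:1]
  • {1,3}:  v_{1} + v_{3} = 2·v_{4} — sig = [2:2]

Sorted signature multiset PRS(X):
    [2:]
    [2:1]
    [2:1]
    [2:1]
    [2:2]


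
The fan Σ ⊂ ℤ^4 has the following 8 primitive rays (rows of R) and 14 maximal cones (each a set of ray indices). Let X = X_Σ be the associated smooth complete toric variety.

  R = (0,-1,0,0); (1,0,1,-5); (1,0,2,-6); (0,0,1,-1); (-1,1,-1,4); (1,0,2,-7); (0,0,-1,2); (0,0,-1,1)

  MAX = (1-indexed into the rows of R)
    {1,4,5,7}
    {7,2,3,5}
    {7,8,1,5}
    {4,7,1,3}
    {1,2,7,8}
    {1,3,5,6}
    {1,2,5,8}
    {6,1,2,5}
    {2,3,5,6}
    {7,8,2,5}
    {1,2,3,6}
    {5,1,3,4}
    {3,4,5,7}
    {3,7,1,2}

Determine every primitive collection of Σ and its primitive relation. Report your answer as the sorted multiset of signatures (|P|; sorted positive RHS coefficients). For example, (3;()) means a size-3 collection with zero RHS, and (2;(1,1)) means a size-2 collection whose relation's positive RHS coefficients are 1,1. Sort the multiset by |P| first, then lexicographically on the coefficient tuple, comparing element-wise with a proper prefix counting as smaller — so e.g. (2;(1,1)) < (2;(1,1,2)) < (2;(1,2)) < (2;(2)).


|primitive collections| = 9. Relations:

  • {4,8}:  v_{4} + v_{8} = 0  →  sig = (2;())
  • {2,4}:  v_{2} + v_{4} = v_{3}  →  sig = (2;(1))
  • {3,8}:  v_{3} + v_{8} = v_{2}  →  sig = (2;(1))
  • {6,7}:  v_{6} + v_{7} = v_{2}  →  sig = (2;(1))
  • {4,6}:  v_{4} + v_{6} = v_{1} + 2·v_{3} + v_{5}  →  sig = (2;(1,1,2))
  • {6,8}:  v_{6} + v_{8} = v_{1} + 2·v_{2} + v_{5}  →  sig = (2;(1,1,2))
  • {1,3,5,7}:  v_{1} + v_{3} + v_{5} + v_{7} = 0  →  sig = (4;())
  • {1,2,3,5}:  v_{1} + v_{2} + v_{3} + v_{5} = v_{6}  →  sig = (4;(1))
  • {1,2,5,7}:  v_{1} + v_{2} + v_{5} + v_{7} = v_{8}  →  sig = (4;(1))

Sorted signature multiset PRS(X):
    (2;())
    (2;(1))
    (2;(1))
    (2;(1))
    (2;(1,1,2))
    (2;(1,1,2))
    (4;())
    (4;(1))
    (4;(1))


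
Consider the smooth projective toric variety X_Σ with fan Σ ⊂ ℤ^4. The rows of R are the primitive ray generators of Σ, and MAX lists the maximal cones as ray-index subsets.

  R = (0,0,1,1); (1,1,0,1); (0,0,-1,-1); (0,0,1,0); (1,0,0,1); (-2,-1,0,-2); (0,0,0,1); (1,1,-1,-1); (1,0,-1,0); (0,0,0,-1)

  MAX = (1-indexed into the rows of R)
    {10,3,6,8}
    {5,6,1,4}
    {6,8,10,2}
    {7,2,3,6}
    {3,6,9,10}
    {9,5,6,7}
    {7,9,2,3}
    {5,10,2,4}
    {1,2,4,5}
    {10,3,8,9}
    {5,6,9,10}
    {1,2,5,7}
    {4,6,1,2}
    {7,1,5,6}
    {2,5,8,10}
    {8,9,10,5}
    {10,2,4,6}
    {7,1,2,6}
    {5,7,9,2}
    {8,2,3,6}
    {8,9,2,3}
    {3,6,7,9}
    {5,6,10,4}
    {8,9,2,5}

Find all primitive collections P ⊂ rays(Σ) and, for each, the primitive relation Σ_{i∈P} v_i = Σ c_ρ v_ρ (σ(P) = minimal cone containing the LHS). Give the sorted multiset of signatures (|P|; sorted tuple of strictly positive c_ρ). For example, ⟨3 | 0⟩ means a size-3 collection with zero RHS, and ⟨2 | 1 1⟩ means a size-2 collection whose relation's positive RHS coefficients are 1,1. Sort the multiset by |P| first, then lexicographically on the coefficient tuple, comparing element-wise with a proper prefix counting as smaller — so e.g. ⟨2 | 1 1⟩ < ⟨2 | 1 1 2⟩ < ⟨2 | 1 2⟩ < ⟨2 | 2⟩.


|primitive collections| = 17. Relations:

  {1,3}:  v_{1} + v_{3} = 0  so sig = ⟨2 | 0⟩
  {7,10}:  v_{7} + v_{10} = 0  so sig = ⟨2 | 0⟩
  {1,9}:  v_{1} + v_{9} = v_{5}  so sig = ⟨2 | 1⟩
  {1,10}:  v_{1} + v_{10} = v_{4}  so sig = ⟨2 | 1⟩
  {3,4}:  v_{3} + v_{4} = v_{10}  so sig = ⟨2 | 1⟩
  {3,5}:  v_{3} + v_{5} = v_{9}  so sig = ⟨2 | 1⟩
  {4,7}:  v_{4} + v_{7} = v_{1}  so sig = ⟨2 | 1⟩
  {1,8}:  v_{1} + v_{8} = v_{2} + v_{10}  so sig = ⟨2 | 1 1⟩
  {4,9}:  v_{4} + v_{9} = v_{5} + v_{10}  so sig = ⟨2 | 1 1⟩
  {7,8}:  v_{7} + v_{8} = v_{2} + v_{3}  so sig = ⟨2 | 1 1⟩
  {4,8}:  v_{4} + v_{8} = v_{2} + 2·v_{10}  so sig = ⟨2 | 1 2⟩
  {2,5,6}:  v_{2} + v_{5} + v_{6} = 0  so sig = ⟨3 | 0⟩
  {2,3,10}:  v_{2} + v_{3} + v_{10} = v_{8}  so sig = ⟨3 | 1⟩
  {2,6,9}:  v_{2} + v_{6} + v_{9} = v_{3}  so sig = ⟨3 | 1⟩
  {2,9,10}:  v_{2} + v_{9} + v_{10} = v_{5} + v_{8}  so sig = ⟨3 | 1 1⟩
  {5,6,8}:  v_{5} + v_{6} + v_{8} = v_{3} + v_{10}  so sig = ⟨3 | 1 1⟩
  {6,8,9}:  v_{6} + v_{8} + v_{9} = 2·v_{3} + v_{10}  so sig = ⟨3 | 1 2⟩

Sorted signature multiset PRS(X):
[⟨2 | 0⟩, ⟨2 | 0⟩, ⟨2 | 1⟩, ⟨2 | 1⟩, ⟨2 | 1⟩, ⟨2 | 1⟩, ⟨2 | 1⟩, ⟨2 | 1 1⟩, ⟨2 | 1 1⟩, ⟨2 | 1 1⟩, ⟨2 | 1 2⟩, ⟨3 | 0⟩, ⟨3 | 1⟩, ⟨3 | 1⟩, ⟨3 | 1 1⟩, ⟨3 | 1 1⟩, ⟨3 | 1 2⟩]


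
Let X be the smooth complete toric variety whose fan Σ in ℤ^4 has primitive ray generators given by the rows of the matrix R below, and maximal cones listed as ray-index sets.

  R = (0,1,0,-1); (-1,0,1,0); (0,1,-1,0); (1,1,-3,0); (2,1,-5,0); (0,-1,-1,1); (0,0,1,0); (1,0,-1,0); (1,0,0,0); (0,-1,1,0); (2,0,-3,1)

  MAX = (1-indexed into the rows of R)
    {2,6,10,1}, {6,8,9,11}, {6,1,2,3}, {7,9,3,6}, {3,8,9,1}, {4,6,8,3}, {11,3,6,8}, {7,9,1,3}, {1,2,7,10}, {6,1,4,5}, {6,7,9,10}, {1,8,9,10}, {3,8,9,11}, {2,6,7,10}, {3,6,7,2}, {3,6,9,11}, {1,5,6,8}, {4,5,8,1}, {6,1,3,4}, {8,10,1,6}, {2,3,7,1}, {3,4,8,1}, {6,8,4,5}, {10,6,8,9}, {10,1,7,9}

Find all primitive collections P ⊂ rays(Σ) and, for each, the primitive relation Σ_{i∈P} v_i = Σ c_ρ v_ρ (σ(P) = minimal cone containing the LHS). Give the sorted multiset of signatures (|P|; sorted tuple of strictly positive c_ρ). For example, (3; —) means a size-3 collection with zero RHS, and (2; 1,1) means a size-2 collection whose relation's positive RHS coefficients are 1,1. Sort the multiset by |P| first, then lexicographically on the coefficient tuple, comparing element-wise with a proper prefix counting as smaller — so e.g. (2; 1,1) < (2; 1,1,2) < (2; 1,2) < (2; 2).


24 collections generate NE(X_Σ); each relation:

  P = {2,8}:  v_{2} + v_{8} = 0  so sig = (2; —)
  P = {3,10}:  v_{3} + v_{10} = 0  so sig = (2; —)
  P = {2,9}:  v_{2} + v_{9} = v_{7}  so sig = (2; 1)
  P = {7,8}:  v_{7} + v_{8} = v_{9}  so sig = (2; 1)
  P = {4,7}:  v_{4} + v_{7} = v_{3} + v_{8}  so sig = (2; 1,1)
  P = {5,7}:  v_{5} + v_{7} = v_{4} + v_{8}  so sig = (2; 1,1)
  P = {2,4}:  v_{2} + v_{4} = v_{1} + v_{3} + v_{6}  so sig = (2; 1,1,1)
  P = {2,5}:  v_{2} + v_{5} = v_{1} + v_{4} + v_{6}  so sig = (2; 1,1,1)
  P = {2,11}:  v_{2} + v_{11} = v_{3} + v_{6} + v_{9}  so sig = (2; 1,1,1)
  P = {4,10}:  v_{4} + v_{10} = v_{1} + v_{6} + v_{8}  so sig = (2; 1,1,1)
  P = {10,11}:  v_{10} + v_{11} = v_{6} + v_{8} + v_{9}  so sig = (2; 1,1,1)
  P = {5,11}:  v_{5} + v_{11} = v_{3} + v_{4} + v_{6} + 3·v_{8}  so sig = (2; 1,1,1,3)
  P = {7,11}:  v_{7} + v_{11} = v_{3} + v_{6} + 2·v_{9}  so sig = (2; 1,1,2)
  P = {1,11}:  v_{1} + v_{11} = v_{3} + 2·v_{8}  so sig = (2; 1,2)
  P = {4,9}:  v_{4} + v_{9} = v_{3} + 2·v_{8}  so sig = (2; 1,2)
  P = {5,9}:  v_{5} + v_{9} = v_{4} + 2·v_{8}  so sig = (2; 1,2)
  P = {4,11}:  v_{4} + v_{11} = 2·v_{3} + v_{6} + 3·v_{8}  so sig = (2; 1,2,3)
  P = {3,5}:  v_{3} + v_{5} = 2·v_{4}  so sig = (2; 2)
  P = {5,10}:  v_{5} + v_{10} = 2·v_{1} + 2·v_{6} + 2·v_{8}  so sig = (2; 2,2,2)
  P = {1,6,7}:  v_{1} + v_{6} + v_{7} = 0  so sig = (3; —)
  P = {1,6,9}:  v_{1} + v_{6} + v_{9} = v_{8}  so sig = (3; 1)
  P = {1,3,6,8}:  v_{1} + v_{3} + v_{6} + v_{8} = v_{4}  so sig = (4; 1)
  P = {1,4,6,8}:  v_{1} + v_{4} + v_{6} + v_{8} = v_{5}  so sig = (4; 1)
  P = {3,6,8,9}:  v_{3} + v_{6} + v_{8} + v_{9} = v_{11}  so sig = (4; 1)

Signatures (|P|; sorted positive RHS coefficients), sorted:
    (2; —)
    (2; —)
    (2; 1)
    (2; 1)
    (2; 1,1)
    (2; 1,1)
    (2; 1,1,1)
    (2; 1,1,1)
    (2; 1,1,1)
    (2; 1,1,1)
    (2; 1,1,1)
    (2; 1,1,1,3)
    (2; 1,1,2)
    (2; 1,2)
    (2; 1,2)
    (2; 1,2)
    (2; 1,2,3)
    (2; 2)
    (2; 2,2,2)
    (3; —)
    (3; 1)
    (4; 1)
    (4; 1)
    (4; 1)
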